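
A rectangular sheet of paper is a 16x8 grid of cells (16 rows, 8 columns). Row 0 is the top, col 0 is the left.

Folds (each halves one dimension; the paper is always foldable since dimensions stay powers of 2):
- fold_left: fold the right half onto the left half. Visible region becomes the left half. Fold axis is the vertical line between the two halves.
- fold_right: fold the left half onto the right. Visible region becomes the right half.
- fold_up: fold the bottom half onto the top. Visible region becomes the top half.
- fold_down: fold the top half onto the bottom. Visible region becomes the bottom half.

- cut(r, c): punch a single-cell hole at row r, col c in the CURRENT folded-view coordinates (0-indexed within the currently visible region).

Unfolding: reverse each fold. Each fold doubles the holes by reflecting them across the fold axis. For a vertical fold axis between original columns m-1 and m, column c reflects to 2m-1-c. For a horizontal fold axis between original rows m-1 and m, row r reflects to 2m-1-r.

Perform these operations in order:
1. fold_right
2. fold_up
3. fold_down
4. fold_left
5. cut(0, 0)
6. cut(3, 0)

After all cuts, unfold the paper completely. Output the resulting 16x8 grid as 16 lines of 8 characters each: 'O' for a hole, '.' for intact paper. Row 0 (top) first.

Answer: O..OO..O
........
........
O..OO..O
O..OO..O
........
........
O..OO..O
O..OO..O
........
........
O..OO..O
O..OO..O
........
........
O..OO..O

Derivation:
Op 1 fold_right: fold axis v@4; visible region now rows[0,16) x cols[4,8) = 16x4
Op 2 fold_up: fold axis h@8; visible region now rows[0,8) x cols[4,8) = 8x4
Op 3 fold_down: fold axis h@4; visible region now rows[4,8) x cols[4,8) = 4x4
Op 4 fold_left: fold axis v@6; visible region now rows[4,8) x cols[4,6) = 4x2
Op 5 cut(0, 0): punch at orig (4,4); cuts so far [(4, 4)]; region rows[4,8) x cols[4,6) = 4x2
Op 6 cut(3, 0): punch at orig (7,4); cuts so far [(4, 4), (7, 4)]; region rows[4,8) x cols[4,6) = 4x2
Unfold 1 (reflect across v@6): 4 holes -> [(4, 4), (4, 7), (7, 4), (7, 7)]
Unfold 2 (reflect across h@4): 8 holes -> [(0, 4), (0, 7), (3, 4), (3, 7), (4, 4), (4, 7), (7, 4), (7, 7)]
Unfold 3 (reflect across h@8): 16 holes -> [(0, 4), (0, 7), (3, 4), (3, 7), (4, 4), (4, 7), (7, 4), (7, 7), (8, 4), (8, 7), (11, 4), (11, 7), (12, 4), (12, 7), (15, 4), (15, 7)]
Unfold 4 (reflect across v@4): 32 holes -> [(0, 0), (0, 3), (0, 4), (0, 7), (3, 0), (3, 3), (3, 4), (3, 7), (4, 0), (4, 3), (4, 4), (4, 7), (7, 0), (7, 3), (7, 4), (7, 7), (8, 0), (8, 3), (8, 4), (8, 7), (11, 0), (11, 3), (11, 4), (11, 7), (12, 0), (12, 3), (12, 4), (12, 7), (15, 0), (15, 3), (15, 4), (15, 7)]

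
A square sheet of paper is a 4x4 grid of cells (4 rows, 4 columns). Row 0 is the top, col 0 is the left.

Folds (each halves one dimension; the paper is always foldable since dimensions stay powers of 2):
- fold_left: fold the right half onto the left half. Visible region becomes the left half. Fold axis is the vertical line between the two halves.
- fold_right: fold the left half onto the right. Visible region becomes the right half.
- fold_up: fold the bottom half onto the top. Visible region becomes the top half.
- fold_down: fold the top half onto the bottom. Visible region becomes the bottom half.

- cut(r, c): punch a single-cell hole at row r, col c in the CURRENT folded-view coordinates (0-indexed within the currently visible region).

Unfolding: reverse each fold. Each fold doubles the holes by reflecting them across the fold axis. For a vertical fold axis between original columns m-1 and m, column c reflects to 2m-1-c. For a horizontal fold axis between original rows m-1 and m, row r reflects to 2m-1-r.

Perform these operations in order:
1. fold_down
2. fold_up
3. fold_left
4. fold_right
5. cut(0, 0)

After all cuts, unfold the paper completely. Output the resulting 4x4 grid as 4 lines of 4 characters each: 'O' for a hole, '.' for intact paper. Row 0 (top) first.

Op 1 fold_down: fold axis h@2; visible region now rows[2,4) x cols[0,4) = 2x4
Op 2 fold_up: fold axis h@3; visible region now rows[2,3) x cols[0,4) = 1x4
Op 3 fold_left: fold axis v@2; visible region now rows[2,3) x cols[0,2) = 1x2
Op 4 fold_right: fold axis v@1; visible region now rows[2,3) x cols[1,2) = 1x1
Op 5 cut(0, 0): punch at orig (2,1); cuts so far [(2, 1)]; region rows[2,3) x cols[1,2) = 1x1
Unfold 1 (reflect across v@1): 2 holes -> [(2, 0), (2, 1)]
Unfold 2 (reflect across v@2): 4 holes -> [(2, 0), (2, 1), (2, 2), (2, 3)]
Unfold 3 (reflect across h@3): 8 holes -> [(2, 0), (2, 1), (2, 2), (2, 3), (3, 0), (3, 1), (3, 2), (3, 3)]
Unfold 4 (reflect across h@2): 16 holes -> [(0, 0), (0, 1), (0, 2), (0, 3), (1, 0), (1, 1), (1, 2), (1, 3), (2, 0), (2, 1), (2, 2), (2, 3), (3, 0), (3, 1), (3, 2), (3, 3)]

Answer: OOOO
OOOO
OOOO
OOOO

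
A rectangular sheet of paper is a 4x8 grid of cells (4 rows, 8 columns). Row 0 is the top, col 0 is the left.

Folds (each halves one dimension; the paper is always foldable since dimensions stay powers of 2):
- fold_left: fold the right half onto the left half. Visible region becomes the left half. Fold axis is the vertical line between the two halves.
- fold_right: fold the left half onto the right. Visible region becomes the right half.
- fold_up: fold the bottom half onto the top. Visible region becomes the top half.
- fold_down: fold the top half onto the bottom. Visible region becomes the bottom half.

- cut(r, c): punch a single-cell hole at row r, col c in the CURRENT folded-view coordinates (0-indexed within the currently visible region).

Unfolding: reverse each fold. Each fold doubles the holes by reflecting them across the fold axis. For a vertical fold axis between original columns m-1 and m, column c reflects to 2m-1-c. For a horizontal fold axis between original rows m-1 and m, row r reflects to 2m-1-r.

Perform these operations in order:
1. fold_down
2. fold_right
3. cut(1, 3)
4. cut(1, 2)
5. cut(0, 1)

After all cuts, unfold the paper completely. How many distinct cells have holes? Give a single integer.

Op 1 fold_down: fold axis h@2; visible region now rows[2,4) x cols[0,8) = 2x8
Op 2 fold_right: fold axis v@4; visible region now rows[2,4) x cols[4,8) = 2x4
Op 3 cut(1, 3): punch at orig (3,7); cuts so far [(3, 7)]; region rows[2,4) x cols[4,8) = 2x4
Op 4 cut(1, 2): punch at orig (3,6); cuts so far [(3, 6), (3, 7)]; region rows[2,4) x cols[4,8) = 2x4
Op 5 cut(0, 1): punch at orig (2,5); cuts so far [(2, 5), (3, 6), (3, 7)]; region rows[2,4) x cols[4,8) = 2x4
Unfold 1 (reflect across v@4): 6 holes -> [(2, 2), (2, 5), (3, 0), (3, 1), (3, 6), (3, 7)]
Unfold 2 (reflect across h@2): 12 holes -> [(0, 0), (0, 1), (0, 6), (0, 7), (1, 2), (1, 5), (2, 2), (2, 5), (3, 0), (3, 1), (3, 6), (3, 7)]

Answer: 12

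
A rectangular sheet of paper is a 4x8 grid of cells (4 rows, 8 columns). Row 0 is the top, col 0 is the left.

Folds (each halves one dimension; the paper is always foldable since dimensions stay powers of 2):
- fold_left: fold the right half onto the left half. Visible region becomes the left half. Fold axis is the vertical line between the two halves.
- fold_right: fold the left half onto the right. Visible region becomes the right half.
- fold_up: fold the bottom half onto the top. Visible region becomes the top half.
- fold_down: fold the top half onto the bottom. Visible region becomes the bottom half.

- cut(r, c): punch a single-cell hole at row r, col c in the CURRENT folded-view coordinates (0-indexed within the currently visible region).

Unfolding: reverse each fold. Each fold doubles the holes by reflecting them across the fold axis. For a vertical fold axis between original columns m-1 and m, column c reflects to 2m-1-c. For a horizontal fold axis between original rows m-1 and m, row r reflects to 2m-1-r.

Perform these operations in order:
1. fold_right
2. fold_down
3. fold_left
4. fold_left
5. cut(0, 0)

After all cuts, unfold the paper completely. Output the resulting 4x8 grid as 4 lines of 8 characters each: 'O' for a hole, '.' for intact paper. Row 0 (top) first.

Op 1 fold_right: fold axis v@4; visible region now rows[0,4) x cols[4,8) = 4x4
Op 2 fold_down: fold axis h@2; visible region now rows[2,4) x cols[4,8) = 2x4
Op 3 fold_left: fold axis v@6; visible region now rows[2,4) x cols[4,6) = 2x2
Op 4 fold_left: fold axis v@5; visible region now rows[2,4) x cols[4,5) = 2x1
Op 5 cut(0, 0): punch at orig (2,4); cuts so far [(2, 4)]; region rows[2,4) x cols[4,5) = 2x1
Unfold 1 (reflect across v@5): 2 holes -> [(2, 4), (2, 5)]
Unfold 2 (reflect across v@6): 4 holes -> [(2, 4), (2, 5), (2, 6), (2, 7)]
Unfold 3 (reflect across h@2): 8 holes -> [(1, 4), (1, 5), (1, 6), (1, 7), (2, 4), (2, 5), (2, 6), (2, 7)]
Unfold 4 (reflect across v@4): 16 holes -> [(1, 0), (1, 1), (1, 2), (1, 3), (1, 4), (1, 5), (1, 6), (1, 7), (2, 0), (2, 1), (2, 2), (2, 3), (2, 4), (2, 5), (2, 6), (2, 7)]

Answer: ........
OOOOOOOO
OOOOOOOO
........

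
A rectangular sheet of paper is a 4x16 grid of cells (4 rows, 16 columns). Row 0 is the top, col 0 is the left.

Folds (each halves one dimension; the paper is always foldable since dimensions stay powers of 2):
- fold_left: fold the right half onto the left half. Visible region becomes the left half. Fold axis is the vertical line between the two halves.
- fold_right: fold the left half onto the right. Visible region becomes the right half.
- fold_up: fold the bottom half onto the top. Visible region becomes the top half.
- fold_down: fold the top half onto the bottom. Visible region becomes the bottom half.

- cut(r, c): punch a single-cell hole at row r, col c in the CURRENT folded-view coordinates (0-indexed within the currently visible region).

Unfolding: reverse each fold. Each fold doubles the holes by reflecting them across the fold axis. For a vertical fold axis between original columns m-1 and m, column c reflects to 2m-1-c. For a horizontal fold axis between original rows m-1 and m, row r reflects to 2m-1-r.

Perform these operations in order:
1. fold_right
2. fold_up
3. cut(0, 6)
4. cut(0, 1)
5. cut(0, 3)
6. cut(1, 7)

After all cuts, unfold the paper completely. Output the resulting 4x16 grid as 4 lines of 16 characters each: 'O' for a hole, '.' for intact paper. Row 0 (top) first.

Op 1 fold_right: fold axis v@8; visible region now rows[0,4) x cols[8,16) = 4x8
Op 2 fold_up: fold axis h@2; visible region now rows[0,2) x cols[8,16) = 2x8
Op 3 cut(0, 6): punch at orig (0,14); cuts so far [(0, 14)]; region rows[0,2) x cols[8,16) = 2x8
Op 4 cut(0, 1): punch at orig (0,9); cuts so far [(0, 9), (0, 14)]; region rows[0,2) x cols[8,16) = 2x8
Op 5 cut(0, 3): punch at orig (0,11); cuts so far [(0, 9), (0, 11), (0, 14)]; region rows[0,2) x cols[8,16) = 2x8
Op 6 cut(1, 7): punch at orig (1,15); cuts so far [(0, 9), (0, 11), (0, 14), (1, 15)]; region rows[0,2) x cols[8,16) = 2x8
Unfold 1 (reflect across h@2): 8 holes -> [(0, 9), (0, 11), (0, 14), (1, 15), (2, 15), (3, 9), (3, 11), (3, 14)]
Unfold 2 (reflect across v@8): 16 holes -> [(0, 1), (0, 4), (0, 6), (0, 9), (0, 11), (0, 14), (1, 0), (1, 15), (2, 0), (2, 15), (3, 1), (3, 4), (3, 6), (3, 9), (3, 11), (3, 14)]

Answer: .O..O.O..O.O..O.
O..............O
O..............O
.O..O.O..O.O..O.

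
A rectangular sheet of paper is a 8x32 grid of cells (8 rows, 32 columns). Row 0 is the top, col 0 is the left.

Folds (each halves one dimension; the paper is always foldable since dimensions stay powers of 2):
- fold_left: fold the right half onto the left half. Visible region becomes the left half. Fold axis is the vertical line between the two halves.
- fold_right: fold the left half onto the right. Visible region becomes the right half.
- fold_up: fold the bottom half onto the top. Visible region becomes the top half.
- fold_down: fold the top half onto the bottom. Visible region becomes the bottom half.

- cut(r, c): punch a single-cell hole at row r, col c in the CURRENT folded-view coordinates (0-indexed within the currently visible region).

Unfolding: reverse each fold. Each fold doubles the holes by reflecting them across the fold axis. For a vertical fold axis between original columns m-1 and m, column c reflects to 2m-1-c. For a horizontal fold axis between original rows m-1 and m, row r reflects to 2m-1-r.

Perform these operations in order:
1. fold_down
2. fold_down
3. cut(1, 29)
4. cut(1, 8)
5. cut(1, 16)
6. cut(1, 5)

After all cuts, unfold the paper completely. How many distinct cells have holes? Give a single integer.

Op 1 fold_down: fold axis h@4; visible region now rows[4,8) x cols[0,32) = 4x32
Op 2 fold_down: fold axis h@6; visible region now rows[6,8) x cols[0,32) = 2x32
Op 3 cut(1, 29): punch at orig (7,29); cuts so far [(7, 29)]; region rows[6,8) x cols[0,32) = 2x32
Op 4 cut(1, 8): punch at orig (7,8); cuts so far [(7, 8), (7, 29)]; region rows[6,8) x cols[0,32) = 2x32
Op 5 cut(1, 16): punch at orig (7,16); cuts so far [(7, 8), (7, 16), (7, 29)]; region rows[6,8) x cols[0,32) = 2x32
Op 6 cut(1, 5): punch at orig (7,5); cuts so far [(7, 5), (7, 8), (7, 16), (7, 29)]; region rows[6,8) x cols[0,32) = 2x32
Unfold 1 (reflect across h@6): 8 holes -> [(4, 5), (4, 8), (4, 16), (4, 29), (7, 5), (7, 8), (7, 16), (7, 29)]
Unfold 2 (reflect across h@4): 16 holes -> [(0, 5), (0, 8), (0, 16), (0, 29), (3, 5), (3, 8), (3, 16), (3, 29), (4, 5), (4, 8), (4, 16), (4, 29), (7, 5), (7, 8), (7, 16), (7, 29)]

Answer: 16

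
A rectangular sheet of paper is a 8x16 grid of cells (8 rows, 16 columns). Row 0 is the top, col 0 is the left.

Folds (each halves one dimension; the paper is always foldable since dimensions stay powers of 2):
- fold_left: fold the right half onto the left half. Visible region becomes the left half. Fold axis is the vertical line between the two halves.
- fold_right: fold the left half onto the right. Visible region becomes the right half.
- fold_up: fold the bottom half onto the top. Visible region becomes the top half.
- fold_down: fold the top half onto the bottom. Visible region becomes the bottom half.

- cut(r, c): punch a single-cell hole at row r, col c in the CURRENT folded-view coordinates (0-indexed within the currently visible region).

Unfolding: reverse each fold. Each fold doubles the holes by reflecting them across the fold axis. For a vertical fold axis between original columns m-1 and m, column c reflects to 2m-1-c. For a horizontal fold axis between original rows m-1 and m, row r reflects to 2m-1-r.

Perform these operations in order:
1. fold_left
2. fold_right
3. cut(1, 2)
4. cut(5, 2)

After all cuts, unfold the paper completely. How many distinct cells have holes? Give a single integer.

Op 1 fold_left: fold axis v@8; visible region now rows[0,8) x cols[0,8) = 8x8
Op 2 fold_right: fold axis v@4; visible region now rows[0,8) x cols[4,8) = 8x4
Op 3 cut(1, 2): punch at orig (1,6); cuts so far [(1, 6)]; region rows[0,8) x cols[4,8) = 8x4
Op 4 cut(5, 2): punch at orig (5,6); cuts so far [(1, 6), (5, 6)]; region rows[0,8) x cols[4,8) = 8x4
Unfold 1 (reflect across v@4): 4 holes -> [(1, 1), (1, 6), (5, 1), (5, 6)]
Unfold 2 (reflect across v@8): 8 holes -> [(1, 1), (1, 6), (1, 9), (1, 14), (5, 1), (5, 6), (5, 9), (5, 14)]

Answer: 8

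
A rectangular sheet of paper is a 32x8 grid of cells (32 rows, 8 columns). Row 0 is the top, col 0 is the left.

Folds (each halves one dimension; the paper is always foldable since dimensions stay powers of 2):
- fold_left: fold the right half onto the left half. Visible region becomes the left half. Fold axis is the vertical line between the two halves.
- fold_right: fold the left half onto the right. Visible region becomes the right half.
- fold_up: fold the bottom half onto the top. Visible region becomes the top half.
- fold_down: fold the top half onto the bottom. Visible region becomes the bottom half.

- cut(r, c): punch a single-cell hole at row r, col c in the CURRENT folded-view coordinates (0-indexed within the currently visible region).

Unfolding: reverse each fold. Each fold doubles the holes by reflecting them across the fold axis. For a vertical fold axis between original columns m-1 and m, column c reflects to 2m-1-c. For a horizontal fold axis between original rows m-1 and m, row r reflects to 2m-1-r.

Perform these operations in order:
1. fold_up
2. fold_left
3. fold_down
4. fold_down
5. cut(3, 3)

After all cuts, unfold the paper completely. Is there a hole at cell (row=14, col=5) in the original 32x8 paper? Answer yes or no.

Answer: no

Derivation:
Op 1 fold_up: fold axis h@16; visible region now rows[0,16) x cols[0,8) = 16x8
Op 2 fold_left: fold axis v@4; visible region now rows[0,16) x cols[0,4) = 16x4
Op 3 fold_down: fold axis h@8; visible region now rows[8,16) x cols[0,4) = 8x4
Op 4 fold_down: fold axis h@12; visible region now rows[12,16) x cols[0,4) = 4x4
Op 5 cut(3, 3): punch at orig (15,3); cuts so far [(15, 3)]; region rows[12,16) x cols[0,4) = 4x4
Unfold 1 (reflect across h@12): 2 holes -> [(8, 3), (15, 3)]
Unfold 2 (reflect across h@8): 4 holes -> [(0, 3), (7, 3), (8, 3), (15, 3)]
Unfold 3 (reflect across v@4): 8 holes -> [(0, 3), (0, 4), (7, 3), (7, 4), (8, 3), (8, 4), (15, 3), (15, 4)]
Unfold 4 (reflect across h@16): 16 holes -> [(0, 3), (0, 4), (7, 3), (7, 4), (8, 3), (8, 4), (15, 3), (15, 4), (16, 3), (16, 4), (23, 3), (23, 4), (24, 3), (24, 4), (31, 3), (31, 4)]
Holes: [(0, 3), (0, 4), (7, 3), (7, 4), (8, 3), (8, 4), (15, 3), (15, 4), (16, 3), (16, 4), (23, 3), (23, 4), (24, 3), (24, 4), (31, 3), (31, 4)]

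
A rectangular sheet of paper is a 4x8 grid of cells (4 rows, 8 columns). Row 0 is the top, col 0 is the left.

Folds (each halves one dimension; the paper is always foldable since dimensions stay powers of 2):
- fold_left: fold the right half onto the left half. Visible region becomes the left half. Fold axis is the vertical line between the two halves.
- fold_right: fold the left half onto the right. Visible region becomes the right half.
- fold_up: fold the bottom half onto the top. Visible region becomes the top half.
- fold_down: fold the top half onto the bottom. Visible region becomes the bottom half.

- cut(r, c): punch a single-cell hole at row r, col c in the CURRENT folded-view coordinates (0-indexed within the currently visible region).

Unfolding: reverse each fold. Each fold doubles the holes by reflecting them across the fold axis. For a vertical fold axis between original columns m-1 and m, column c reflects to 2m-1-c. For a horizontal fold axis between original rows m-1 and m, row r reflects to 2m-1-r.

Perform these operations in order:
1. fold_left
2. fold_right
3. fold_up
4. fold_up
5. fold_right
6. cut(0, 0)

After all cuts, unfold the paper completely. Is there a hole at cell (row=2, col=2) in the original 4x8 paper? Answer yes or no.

Answer: yes

Derivation:
Op 1 fold_left: fold axis v@4; visible region now rows[0,4) x cols[0,4) = 4x4
Op 2 fold_right: fold axis v@2; visible region now rows[0,4) x cols[2,4) = 4x2
Op 3 fold_up: fold axis h@2; visible region now rows[0,2) x cols[2,4) = 2x2
Op 4 fold_up: fold axis h@1; visible region now rows[0,1) x cols[2,4) = 1x2
Op 5 fold_right: fold axis v@3; visible region now rows[0,1) x cols[3,4) = 1x1
Op 6 cut(0, 0): punch at orig (0,3); cuts so far [(0, 3)]; region rows[0,1) x cols[3,4) = 1x1
Unfold 1 (reflect across v@3): 2 holes -> [(0, 2), (0, 3)]
Unfold 2 (reflect across h@1): 4 holes -> [(0, 2), (0, 3), (1, 2), (1, 3)]
Unfold 3 (reflect across h@2): 8 holes -> [(0, 2), (0, 3), (1, 2), (1, 3), (2, 2), (2, 3), (3, 2), (3, 3)]
Unfold 4 (reflect across v@2): 16 holes -> [(0, 0), (0, 1), (0, 2), (0, 3), (1, 0), (1, 1), (1, 2), (1, 3), (2, 0), (2, 1), (2, 2), (2, 3), (3, 0), (3, 1), (3, 2), (3, 3)]
Unfold 5 (reflect across v@4): 32 holes -> [(0, 0), (0, 1), (0, 2), (0, 3), (0, 4), (0, 5), (0, 6), (0, 7), (1, 0), (1, 1), (1, 2), (1, 3), (1, 4), (1, 5), (1, 6), (1, 7), (2, 0), (2, 1), (2, 2), (2, 3), (2, 4), (2, 5), (2, 6), (2, 7), (3, 0), (3, 1), (3, 2), (3, 3), (3, 4), (3, 5), (3, 6), (3, 7)]
Holes: [(0, 0), (0, 1), (0, 2), (0, 3), (0, 4), (0, 5), (0, 6), (0, 7), (1, 0), (1, 1), (1, 2), (1, 3), (1, 4), (1, 5), (1, 6), (1, 7), (2, 0), (2, 1), (2, 2), (2, 3), (2, 4), (2, 5), (2, 6), (2, 7), (3, 0), (3, 1), (3, 2), (3, 3), (3, 4), (3, 5), (3, 6), (3, 7)]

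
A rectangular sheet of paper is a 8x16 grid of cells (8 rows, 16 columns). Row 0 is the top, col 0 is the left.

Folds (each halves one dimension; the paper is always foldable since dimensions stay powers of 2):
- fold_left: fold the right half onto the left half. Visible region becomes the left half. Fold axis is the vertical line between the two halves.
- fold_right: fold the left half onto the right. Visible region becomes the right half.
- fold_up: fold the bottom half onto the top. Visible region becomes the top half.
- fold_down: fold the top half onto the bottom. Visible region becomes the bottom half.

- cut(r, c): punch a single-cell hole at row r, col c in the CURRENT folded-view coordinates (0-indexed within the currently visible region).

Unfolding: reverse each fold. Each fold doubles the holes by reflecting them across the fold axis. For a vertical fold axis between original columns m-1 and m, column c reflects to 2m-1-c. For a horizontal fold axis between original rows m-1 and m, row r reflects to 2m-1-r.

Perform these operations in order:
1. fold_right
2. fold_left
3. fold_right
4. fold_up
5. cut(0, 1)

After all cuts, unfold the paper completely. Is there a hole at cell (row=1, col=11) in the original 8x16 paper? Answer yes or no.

Op 1 fold_right: fold axis v@8; visible region now rows[0,8) x cols[8,16) = 8x8
Op 2 fold_left: fold axis v@12; visible region now rows[0,8) x cols[8,12) = 8x4
Op 3 fold_right: fold axis v@10; visible region now rows[0,8) x cols[10,12) = 8x2
Op 4 fold_up: fold axis h@4; visible region now rows[0,4) x cols[10,12) = 4x2
Op 5 cut(0, 1): punch at orig (0,11); cuts so far [(0, 11)]; region rows[0,4) x cols[10,12) = 4x2
Unfold 1 (reflect across h@4): 2 holes -> [(0, 11), (7, 11)]
Unfold 2 (reflect across v@10): 4 holes -> [(0, 8), (0, 11), (7, 8), (7, 11)]
Unfold 3 (reflect across v@12): 8 holes -> [(0, 8), (0, 11), (0, 12), (0, 15), (7, 8), (7, 11), (7, 12), (7, 15)]
Unfold 4 (reflect across v@8): 16 holes -> [(0, 0), (0, 3), (0, 4), (0, 7), (0, 8), (0, 11), (0, 12), (0, 15), (7, 0), (7, 3), (7, 4), (7, 7), (7, 8), (7, 11), (7, 12), (7, 15)]
Holes: [(0, 0), (0, 3), (0, 4), (0, 7), (0, 8), (0, 11), (0, 12), (0, 15), (7, 0), (7, 3), (7, 4), (7, 7), (7, 8), (7, 11), (7, 12), (7, 15)]

Answer: no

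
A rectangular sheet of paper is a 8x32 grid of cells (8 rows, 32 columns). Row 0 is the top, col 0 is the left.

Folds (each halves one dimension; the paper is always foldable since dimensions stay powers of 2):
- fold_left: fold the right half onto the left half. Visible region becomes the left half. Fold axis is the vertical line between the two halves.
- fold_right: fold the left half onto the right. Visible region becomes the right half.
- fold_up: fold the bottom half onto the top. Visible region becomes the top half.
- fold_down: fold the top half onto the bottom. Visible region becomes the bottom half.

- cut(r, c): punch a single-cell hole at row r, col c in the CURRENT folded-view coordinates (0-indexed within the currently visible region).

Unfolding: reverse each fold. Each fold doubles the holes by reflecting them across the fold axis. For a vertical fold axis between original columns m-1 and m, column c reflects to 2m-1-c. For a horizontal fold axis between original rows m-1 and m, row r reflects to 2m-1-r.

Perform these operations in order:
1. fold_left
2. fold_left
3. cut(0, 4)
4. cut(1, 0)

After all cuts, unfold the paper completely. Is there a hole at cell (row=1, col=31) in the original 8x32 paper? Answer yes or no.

Op 1 fold_left: fold axis v@16; visible region now rows[0,8) x cols[0,16) = 8x16
Op 2 fold_left: fold axis v@8; visible region now rows[0,8) x cols[0,8) = 8x8
Op 3 cut(0, 4): punch at orig (0,4); cuts so far [(0, 4)]; region rows[0,8) x cols[0,8) = 8x8
Op 4 cut(1, 0): punch at orig (1,0); cuts so far [(0, 4), (1, 0)]; region rows[0,8) x cols[0,8) = 8x8
Unfold 1 (reflect across v@8): 4 holes -> [(0, 4), (0, 11), (1, 0), (1, 15)]
Unfold 2 (reflect across v@16): 8 holes -> [(0, 4), (0, 11), (0, 20), (0, 27), (1, 0), (1, 15), (1, 16), (1, 31)]
Holes: [(0, 4), (0, 11), (0, 20), (0, 27), (1, 0), (1, 15), (1, 16), (1, 31)]

Answer: yes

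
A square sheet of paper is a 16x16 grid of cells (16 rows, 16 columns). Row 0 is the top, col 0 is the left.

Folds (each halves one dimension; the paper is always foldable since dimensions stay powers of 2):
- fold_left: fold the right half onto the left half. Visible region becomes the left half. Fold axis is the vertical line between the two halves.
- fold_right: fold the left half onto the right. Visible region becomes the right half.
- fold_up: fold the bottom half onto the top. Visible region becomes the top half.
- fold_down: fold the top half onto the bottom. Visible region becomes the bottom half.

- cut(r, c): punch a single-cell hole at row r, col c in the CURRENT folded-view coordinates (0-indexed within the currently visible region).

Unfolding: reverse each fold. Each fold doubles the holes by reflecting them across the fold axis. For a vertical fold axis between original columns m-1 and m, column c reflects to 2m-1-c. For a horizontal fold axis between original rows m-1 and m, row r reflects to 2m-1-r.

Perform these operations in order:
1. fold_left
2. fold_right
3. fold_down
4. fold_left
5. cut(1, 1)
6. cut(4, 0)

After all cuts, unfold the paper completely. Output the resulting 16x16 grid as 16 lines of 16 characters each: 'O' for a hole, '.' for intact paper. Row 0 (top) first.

Answer: ................
................
................
O..OO..OO..OO..O
................
................
.OO..OO..OO..OO.
................
................
.OO..OO..OO..OO.
................
................
O..OO..OO..OO..O
................
................
................

Derivation:
Op 1 fold_left: fold axis v@8; visible region now rows[0,16) x cols[0,8) = 16x8
Op 2 fold_right: fold axis v@4; visible region now rows[0,16) x cols[4,8) = 16x4
Op 3 fold_down: fold axis h@8; visible region now rows[8,16) x cols[4,8) = 8x4
Op 4 fold_left: fold axis v@6; visible region now rows[8,16) x cols[4,6) = 8x2
Op 5 cut(1, 1): punch at orig (9,5); cuts so far [(9, 5)]; region rows[8,16) x cols[4,6) = 8x2
Op 6 cut(4, 0): punch at orig (12,4); cuts so far [(9, 5), (12, 4)]; region rows[8,16) x cols[4,6) = 8x2
Unfold 1 (reflect across v@6): 4 holes -> [(9, 5), (9, 6), (12, 4), (12, 7)]
Unfold 2 (reflect across h@8): 8 holes -> [(3, 4), (3, 7), (6, 5), (6, 6), (9, 5), (9, 6), (12, 4), (12, 7)]
Unfold 3 (reflect across v@4): 16 holes -> [(3, 0), (3, 3), (3, 4), (3, 7), (6, 1), (6, 2), (6, 5), (6, 6), (9, 1), (9, 2), (9, 5), (9, 6), (12, 0), (12, 3), (12, 4), (12, 7)]
Unfold 4 (reflect across v@8): 32 holes -> [(3, 0), (3, 3), (3, 4), (3, 7), (3, 8), (3, 11), (3, 12), (3, 15), (6, 1), (6, 2), (6, 5), (6, 6), (6, 9), (6, 10), (6, 13), (6, 14), (9, 1), (9, 2), (9, 5), (9, 6), (9, 9), (9, 10), (9, 13), (9, 14), (12, 0), (12, 3), (12, 4), (12, 7), (12, 8), (12, 11), (12, 12), (12, 15)]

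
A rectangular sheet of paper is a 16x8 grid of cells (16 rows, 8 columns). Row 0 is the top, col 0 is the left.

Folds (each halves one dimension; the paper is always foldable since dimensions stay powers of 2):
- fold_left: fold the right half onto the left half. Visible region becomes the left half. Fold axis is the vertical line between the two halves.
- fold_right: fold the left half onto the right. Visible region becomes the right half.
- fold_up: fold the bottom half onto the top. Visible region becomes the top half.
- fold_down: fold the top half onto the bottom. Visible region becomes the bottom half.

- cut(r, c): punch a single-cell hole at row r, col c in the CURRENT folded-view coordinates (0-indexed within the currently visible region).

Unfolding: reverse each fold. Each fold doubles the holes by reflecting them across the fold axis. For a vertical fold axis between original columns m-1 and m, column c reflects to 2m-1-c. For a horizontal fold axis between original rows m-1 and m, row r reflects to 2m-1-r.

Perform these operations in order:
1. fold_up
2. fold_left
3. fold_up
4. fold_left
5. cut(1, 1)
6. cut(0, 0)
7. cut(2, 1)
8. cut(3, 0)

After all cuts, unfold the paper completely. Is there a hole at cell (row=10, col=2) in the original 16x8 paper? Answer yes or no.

Op 1 fold_up: fold axis h@8; visible region now rows[0,8) x cols[0,8) = 8x8
Op 2 fold_left: fold axis v@4; visible region now rows[0,8) x cols[0,4) = 8x4
Op 3 fold_up: fold axis h@4; visible region now rows[0,4) x cols[0,4) = 4x4
Op 4 fold_left: fold axis v@2; visible region now rows[0,4) x cols[0,2) = 4x2
Op 5 cut(1, 1): punch at orig (1,1); cuts so far [(1, 1)]; region rows[0,4) x cols[0,2) = 4x2
Op 6 cut(0, 0): punch at orig (0,0); cuts so far [(0, 0), (1, 1)]; region rows[0,4) x cols[0,2) = 4x2
Op 7 cut(2, 1): punch at orig (2,1); cuts so far [(0, 0), (1, 1), (2, 1)]; region rows[0,4) x cols[0,2) = 4x2
Op 8 cut(3, 0): punch at orig (3,0); cuts so far [(0, 0), (1, 1), (2, 1), (3, 0)]; region rows[0,4) x cols[0,2) = 4x2
Unfold 1 (reflect across v@2): 8 holes -> [(0, 0), (0, 3), (1, 1), (1, 2), (2, 1), (2, 2), (3, 0), (3, 3)]
Unfold 2 (reflect across h@4): 16 holes -> [(0, 0), (0, 3), (1, 1), (1, 2), (2, 1), (2, 2), (3, 0), (3, 3), (4, 0), (4, 3), (5, 1), (5, 2), (6, 1), (6, 2), (7, 0), (7, 3)]
Unfold 3 (reflect across v@4): 32 holes -> [(0, 0), (0, 3), (0, 4), (0, 7), (1, 1), (1, 2), (1, 5), (1, 6), (2, 1), (2, 2), (2, 5), (2, 6), (3, 0), (3, 3), (3, 4), (3, 7), (4, 0), (4, 3), (4, 4), (4, 7), (5, 1), (5, 2), (5, 5), (5, 6), (6, 1), (6, 2), (6, 5), (6, 6), (7, 0), (7, 3), (7, 4), (7, 7)]
Unfold 4 (reflect across h@8): 64 holes -> [(0, 0), (0, 3), (0, 4), (0, 7), (1, 1), (1, 2), (1, 5), (1, 6), (2, 1), (2, 2), (2, 5), (2, 6), (3, 0), (3, 3), (3, 4), (3, 7), (4, 0), (4, 3), (4, 4), (4, 7), (5, 1), (5, 2), (5, 5), (5, 6), (6, 1), (6, 2), (6, 5), (6, 6), (7, 0), (7, 3), (7, 4), (7, 7), (8, 0), (8, 3), (8, 4), (8, 7), (9, 1), (9, 2), (9, 5), (9, 6), (10, 1), (10, 2), (10, 5), (10, 6), (11, 0), (11, 3), (11, 4), (11, 7), (12, 0), (12, 3), (12, 4), (12, 7), (13, 1), (13, 2), (13, 5), (13, 6), (14, 1), (14, 2), (14, 5), (14, 6), (15, 0), (15, 3), (15, 4), (15, 7)]
Holes: [(0, 0), (0, 3), (0, 4), (0, 7), (1, 1), (1, 2), (1, 5), (1, 6), (2, 1), (2, 2), (2, 5), (2, 6), (3, 0), (3, 3), (3, 4), (3, 7), (4, 0), (4, 3), (4, 4), (4, 7), (5, 1), (5, 2), (5, 5), (5, 6), (6, 1), (6, 2), (6, 5), (6, 6), (7, 0), (7, 3), (7, 4), (7, 7), (8, 0), (8, 3), (8, 4), (8, 7), (9, 1), (9, 2), (9, 5), (9, 6), (10, 1), (10, 2), (10, 5), (10, 6), (11, 0), (11, 3), (11, 4), (11, 7), (12, 0), (12, 3), (12, 4), (12, 7), (13, 1), (13, 2), (13, 5), (13, 6), (14, 1), (14, 2), (14, 5), (14, 6), (15, 0), (15, 3), (15, 4), (15, 7)]

Answer: yes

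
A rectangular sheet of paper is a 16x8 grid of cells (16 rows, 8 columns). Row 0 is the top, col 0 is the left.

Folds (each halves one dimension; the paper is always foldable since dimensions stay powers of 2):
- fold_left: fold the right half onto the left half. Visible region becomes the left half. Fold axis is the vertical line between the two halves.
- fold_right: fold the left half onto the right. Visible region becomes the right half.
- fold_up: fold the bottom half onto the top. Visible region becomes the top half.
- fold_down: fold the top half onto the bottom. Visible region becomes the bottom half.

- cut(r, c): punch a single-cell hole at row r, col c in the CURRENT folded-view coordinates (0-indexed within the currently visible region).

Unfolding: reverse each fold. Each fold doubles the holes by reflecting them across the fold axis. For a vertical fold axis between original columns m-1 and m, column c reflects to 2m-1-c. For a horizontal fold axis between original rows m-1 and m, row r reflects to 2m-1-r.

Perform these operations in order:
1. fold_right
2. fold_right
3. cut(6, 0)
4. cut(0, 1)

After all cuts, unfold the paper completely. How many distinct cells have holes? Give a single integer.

Op 1 fold_right: fold axis v@4; visible region now rows[0,16) x cols[4,8) = 16x4
Op 2 fold_right: fold axis v@6; visible region now rows[0,16) x cols[6,8) = 16x2
Op 3 cut(6, 0): punch at orig (6,6); cuts so far [(6, 6)]; region rows[0,16) x cols[6,8) = 16x2
Op 4 cut(0, 1): punch at orig (0,7); cuts so far [(0, 7), (6, 6)]; region rows[0,16) x cols[6,8) = 16x2
Unfold 1 (reflect across v@6): 4 holes -> [(0, 4), (0, 7), (6, 5), (6, 6)]
Unfold 2 (reflect across v@4): 8 holes -> [(0, 0), (0, 3), (0, 4), (0, 7), (6, 1), (6, 2), (6, 5), (6, 6)]

Answer: 8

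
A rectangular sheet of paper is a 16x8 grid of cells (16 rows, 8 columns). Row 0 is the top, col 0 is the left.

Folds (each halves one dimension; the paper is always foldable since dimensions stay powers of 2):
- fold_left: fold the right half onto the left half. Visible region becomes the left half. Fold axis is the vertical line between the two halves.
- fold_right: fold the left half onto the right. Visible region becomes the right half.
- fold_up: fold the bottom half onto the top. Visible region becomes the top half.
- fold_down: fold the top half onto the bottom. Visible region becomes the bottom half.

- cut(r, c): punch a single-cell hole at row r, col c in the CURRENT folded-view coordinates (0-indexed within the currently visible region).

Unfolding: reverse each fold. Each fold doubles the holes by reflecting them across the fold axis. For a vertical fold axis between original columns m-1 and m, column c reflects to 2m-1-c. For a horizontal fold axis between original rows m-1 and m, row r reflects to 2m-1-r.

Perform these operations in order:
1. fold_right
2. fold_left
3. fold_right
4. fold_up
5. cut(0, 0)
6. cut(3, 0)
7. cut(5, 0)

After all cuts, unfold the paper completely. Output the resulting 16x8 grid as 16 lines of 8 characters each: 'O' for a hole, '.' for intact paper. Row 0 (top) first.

Answer: OOOOOOOO
........
........
OOOOOOOO
........
OOOOOOOO
........
........
........
........
OOOOOOOO
........
OOOOOOOO
........
........
OOOOOOOO

Derivation:
Op 1 fold_right: fold axis v@4; visible region now rows[0,16) x cols[4,8) = 16x4
Op 2 fold_left: fold axis v@6; visible region now rows[0,16) x cols[4,6) = 16x2
Op 3 fold_right: fold axis v@5; visible region now rows[0,16) x cols[5,6) = 16x1
Op 4 fold_up: fold axis h@8; visible region now rows[0,8) x cols[5,6) = 8x1
Op 5 cut(0, 0): punch at orig (0,5); cuts so far [(0, 5)]; region rows[0,8) x cols[5,6) = 8x1
Op 6 cut(3, 0): punch at orig (3,5); cuts so far [(0, 5), (3, 5)]; region rows[0,8) x cols[5,6) = 8x1
Op 7 cut(5, 0): punch at orig (5,5); cuts so far [(0, 5), (3, 5), (5, 5)]; region rows[0,8) x cols[5,6) = 8x1
Unfold 1 (reflect across h@8): 6 holes -> [(0, 5), (3, 5), (5, 5), (10, 5), (12, 5), (15, 5)]
Unfold 2 (reflect across v@5): 12 holes -> [(0, 4), (0, 5), (3, 4), (3, 5), (5, 4), (5, 5), (10, 4), (10, 5), (12, 4), (12, 5), (15, 4), (15, 5)]
Unfold 3 (reflect across v@6): 24 holes -> [(0, 4), (0, 5), (0, 6), (0, 7), (3, 4), (3, 5), (3, 6), (3, 7), (5, 4), (5, 5), (5, 6), (5, 7), (10, 4), (10, 5), (10, 6), (10, 7), (12, 4), (12, 5), (12, 6), (12, 7), (15, 4), (15, 5), (15, 6), (15, 7)]
Unfold 4 (reflect across v@4): 48 holes -> [(0, 0), (0, 1), (0, 2), (0, 3), (0, 4), (0, 5), (0, 6), (0, 7), (3, 0), (3, 1), (3, 2), (3, 3), (3, 4), (3, 5), (3, 6), (3, 7), (5, 0), (5, 1), (5, 2), (5, 3), (5, 4), (5, 5), (5, 6), (5, 7), (10, 0), (10, 1), (10, 2), (10, 3), (10, 4), (10, 5), (10, 6), (10, 7), (12, 0), (12, 1), (12, 2), (12, 3), (12, 4), (12, 5), (12, 6), (12, 7), (15, 0), (15, 1), (15, 2), (15, 3), (15, 4), (15, 5), (15, 6), (15, 7)]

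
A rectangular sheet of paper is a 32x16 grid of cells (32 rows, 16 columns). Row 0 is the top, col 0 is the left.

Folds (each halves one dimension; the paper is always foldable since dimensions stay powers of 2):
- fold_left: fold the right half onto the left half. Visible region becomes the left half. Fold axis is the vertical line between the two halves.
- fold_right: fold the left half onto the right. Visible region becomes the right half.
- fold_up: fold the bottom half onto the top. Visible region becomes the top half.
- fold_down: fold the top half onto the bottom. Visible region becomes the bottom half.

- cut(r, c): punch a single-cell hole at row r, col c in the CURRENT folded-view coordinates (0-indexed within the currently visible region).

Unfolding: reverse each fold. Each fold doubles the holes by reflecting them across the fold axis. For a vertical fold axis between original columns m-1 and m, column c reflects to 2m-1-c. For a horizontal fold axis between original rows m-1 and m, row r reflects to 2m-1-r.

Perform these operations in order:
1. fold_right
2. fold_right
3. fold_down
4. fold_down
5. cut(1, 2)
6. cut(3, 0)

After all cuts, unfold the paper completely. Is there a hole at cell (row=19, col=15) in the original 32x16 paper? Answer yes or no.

Answer: no

Derivation:
Op 1 fold_right: fold axis v@8; visible region now rows[0,32) x cols[8,16) = 32x8
Op 2 fold_right: fold axis v@12; visible region now rows[0,32) x cols[12,16) = 32x4
Op 3 fold_down: fold axis h@16; visible region now rows[16,32) x cols[12,16) = 16x4
Op 4 fold_down: fold axis h@24; visible region now rows[24,32) x cols[12,16) = 8x4
Op 5 cut(1, 2): punch at orig (25,14); cuts so far [(25, 14)]; region rows[24,32) x cols[12,16) = 8x4
Op 6 cut(3, 0): punch at orig (27,12); cuts so far [(25, 14), (27, 12)]; region rows[24,32) x cols[12,16) = 8x4
Unfold 1 (reflect across h@24): 4 holes -> [(20, 12), (22, 14), (25, 14), (27, 12)]
Unfold 2 (reflect across h@16): 8 holes -> [(4, 12), (6, 14), (9, 14), (11, 12), (20, 12), (22, 14), (25, 14), (27, 12)]
Unfold 3 (reflect across v@12): 16 holes -> [(4, 11), (4, 12), (6, 9), (6, 14), (9, 9), (9, 14), (11, 11), (11, 12), (20, 11), (20, 12), (22, 9), (22, 14), (25, 9), (25, 14), (27, 11), (27, 12)]
Unfold 4 (reflect across v@8): 32 holes -> [(4, 3), (4, 4), (4, 11), (4, 12), (6, 1), (6, 6), (6, 9), (6, 14), (9, 1), (9, 6), (9, 9), (9, 14), (11, 3), (11, 4), (11, 11), (11, 12), (20, 3), (20, 4), (20, 11), (20, 12), (22, 1), (22, 6), (22, 9), (22, 14), (25, 1), (25, 6), (25, 9), (25, 14), (27, 3), (27, 4), (27, 11), (27, 12)]
Holes: [(4, 3), (4, 4), (4, 11), (4, 12), (6, 1), (6, 6), (6, 9), (6, 14), (9, 1), (9, 6), (9, 9), (9, 14), (11, 3), (11, 4), (11, 11), (11, 12), (20, 3), (20, 4), (20, 11), (20, 12), (22, 1), (22, 6), (22, 9), (22, 14), (25, 1), (25, 6), (25, 9), (25, 14), (27, 3), (27, 4), (27, 11), (27, 12)]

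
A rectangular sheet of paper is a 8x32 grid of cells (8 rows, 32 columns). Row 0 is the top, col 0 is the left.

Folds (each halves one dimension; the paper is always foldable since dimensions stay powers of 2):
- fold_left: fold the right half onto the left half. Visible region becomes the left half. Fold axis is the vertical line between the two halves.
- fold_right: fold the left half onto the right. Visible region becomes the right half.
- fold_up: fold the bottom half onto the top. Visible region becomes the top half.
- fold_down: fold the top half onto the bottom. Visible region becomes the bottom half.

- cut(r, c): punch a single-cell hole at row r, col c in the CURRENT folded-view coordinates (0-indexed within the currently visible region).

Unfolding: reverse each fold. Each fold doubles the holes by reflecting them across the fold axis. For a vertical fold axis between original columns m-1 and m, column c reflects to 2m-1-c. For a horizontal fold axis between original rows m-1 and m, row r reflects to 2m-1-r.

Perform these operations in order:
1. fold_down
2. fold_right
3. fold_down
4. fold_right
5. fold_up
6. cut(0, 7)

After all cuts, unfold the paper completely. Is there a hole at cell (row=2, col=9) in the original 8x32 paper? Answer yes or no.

Op 1 fold_down: fold axis h@4; visible region now rows[4,8) x cols[0,32) = 4x32
Op 2 fold_right: fold axis v@16; visible region now rows[4,8) x cols[16,32) = 4x16
Op 3 fold_down: fold axis h@6; visible region now rows[6,8) x cols[16,32) = 2x16
Op 4 fold_right: fold axis v@24; visible region now rows[6,8) x cols[24,32) = 2x8
Op 5 fold_up: fold axis h@7; visible region now rows[6,7) x cols[24,32) = 1x8
Op 6 cut(0, 7): punch at orig (6,31); cuts so far [(6, 31)]; region rows[6,7) x cols[24,32) = 1x8
Unfold 1 (reflect across h@7): 2 holes -> [(6, 31), (7, 31)]
Unfold 2 (reflect across v@24): 4 holes -> [(6, 16), (6, 31), (7, 16), (7, 31)]
Unfold 3 (reflect across h@6): 8 holes -> [(4, 16), (4, 31), (5, 16), (5, 31), (6, 16), (6, 31), (7, 16), (7, 31)]
Unfold 4 (reflect across v@16): 16 holes -> [(4, 0), (4, 15), (4, 16), (4, 31), (5, 0), (5, 15), (5, 16), (5, 31), (6, 0), (6, 15), (6, 16), (6, 31), (7, 0), (7, 15), (7, 16), (7, 31)]
Unfold 5 (reflect across h@4): 32 holes -> [(0, 0), (0, 15), (0, 16), (0, 31), (1, 0), (1, 15), (1, 16), (1, 31), (2, 0), (2, 15), (2, 16), (2, 31), (3, 0), (3, 15), (3, 16), (3, 31), (4, 0), (4, 15), (4, 16), (4, 31), (5, 0), (5, 15), (5, 16), (5, 31), (6, 0), (6, 15), (6, 16), (6, 31), (7, 0), (7, 15), (7, 16), (7, 31)]
Holes: [(0, 0), (0, 15), (0, 16), (0, 31), (1, 0), (1, 15), (1, 16), (1, 31), (2, 0), (2, 15), (2, 16), (2, 31), (3, 0), (3, 15), (3, 16), (3, 31), (4, 0), (4, 15), (4, 16), (4, 31), (5, 0), (5, 15), (5, 16), (5, 31), (6, 0), (6, 15), (6, 16), (6, 31), (7, 0), (7, 15), (7, 16), (7, 31)]

Answer: no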